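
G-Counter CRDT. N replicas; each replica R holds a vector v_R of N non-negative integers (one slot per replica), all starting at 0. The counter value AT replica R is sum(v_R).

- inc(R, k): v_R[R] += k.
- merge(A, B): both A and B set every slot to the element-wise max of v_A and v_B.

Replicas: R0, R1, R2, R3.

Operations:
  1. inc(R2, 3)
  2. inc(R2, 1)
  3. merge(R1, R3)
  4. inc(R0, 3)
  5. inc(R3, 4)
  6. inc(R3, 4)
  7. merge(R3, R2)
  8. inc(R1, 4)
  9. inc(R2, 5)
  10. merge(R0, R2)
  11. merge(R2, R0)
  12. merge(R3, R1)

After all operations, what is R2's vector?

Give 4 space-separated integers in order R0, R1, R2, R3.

Op 1: inc R2 by 3 -> R2=(0,0,3,0) value=3
Op 2: inc R2 by 1 -> R2=(0,0,4,0) value=4
Op 3: merge R1<->R3 -> R1=(0,0,0,0) R3=(0,0,0,0)
Op 4: inc R0 by 3 -> R0=(3,0,0,0) value=3
Op 5: inc R3 by 4 -> R3=(0,0,0,4) value=4
Op 6: inc R3 by 4 -> R3=(0,0,0,8) value=8
Op 7: merge R3<->R2 -> R3=(0,0,4,8) R2=(0,0,4,8)
Op 8: inc R1 by 4 -> R1=(0,4,0,0) value=4
Op 9: inc R2 by 5 -> R2=(0,0,9,8) value=17
Op 10: merge R0<->R2 -> R0=(3,0,9,8) R2=(3,0,9,8)
Op 11: merge R2<->R0 -> R2=(3,0,9,8) R0=(3,0,9,8)
Op 12: merge R3<->R1 -> R3=(0,4,4,8) R1=(0,4,4,8)

Answer: 3 0 9 8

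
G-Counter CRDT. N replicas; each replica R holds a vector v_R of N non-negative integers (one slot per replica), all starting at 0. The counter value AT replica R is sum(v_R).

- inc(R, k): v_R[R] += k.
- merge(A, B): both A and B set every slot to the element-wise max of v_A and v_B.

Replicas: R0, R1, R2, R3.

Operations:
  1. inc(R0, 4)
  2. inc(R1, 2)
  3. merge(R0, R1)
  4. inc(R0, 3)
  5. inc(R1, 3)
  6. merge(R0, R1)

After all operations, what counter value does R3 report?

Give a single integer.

Op 1: inc R0 by 4 -> R0=(4,0,0,0) value=4
Op 2: inc R1 by 2 -> R1=(0,2,0,0) value=2
Op 3: merge R0<->R1 -> R0=(4,2,0,0) R1=(4,2,0,0)
Op 4: inc R0 by 3 -> R0=(7,2,0,0) value=9
Op 5: inc R1 by 3 -> R1=(4,5,0,0) value=9
Op 6: merge R0<->R1 -> R0=(7,5,0,0) R1=(7,5,0,0)

Answer: 0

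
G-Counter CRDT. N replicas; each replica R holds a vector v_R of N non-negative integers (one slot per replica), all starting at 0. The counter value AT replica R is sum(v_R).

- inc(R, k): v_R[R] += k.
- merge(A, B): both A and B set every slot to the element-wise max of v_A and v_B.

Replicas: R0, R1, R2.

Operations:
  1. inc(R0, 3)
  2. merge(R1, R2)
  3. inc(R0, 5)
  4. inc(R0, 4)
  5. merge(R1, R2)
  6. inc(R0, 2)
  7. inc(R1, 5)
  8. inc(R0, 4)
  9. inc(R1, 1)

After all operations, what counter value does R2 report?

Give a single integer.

Answer: 0

Derivation:
Op 1: inc R0 by 3 -> R0=(3,0,0) value=3
Op 2: merge R1<->R2 -> R1=(0,0,0) R2=(0,0,0)
Op 3: inc R0 by 5 -> R0=(8,0,0) value=8
Op 4: inc R0 by 4 -> R0=(12,0,0) value=12
Op 5: merge R1<->R2 -> R1=(0,0,0) R2=(0,0,0)
Op 6: inc R0 by 2 -> R0=(14,0,0) value=14
Op 7: inc R1 by 5 -> R1=(0,5,0) value=5
Op 8: inc R0 by 4 -> R0=(18,0,0) value=18
Op 9: inc R1 by 1 -> R1=(0,6,0) value=6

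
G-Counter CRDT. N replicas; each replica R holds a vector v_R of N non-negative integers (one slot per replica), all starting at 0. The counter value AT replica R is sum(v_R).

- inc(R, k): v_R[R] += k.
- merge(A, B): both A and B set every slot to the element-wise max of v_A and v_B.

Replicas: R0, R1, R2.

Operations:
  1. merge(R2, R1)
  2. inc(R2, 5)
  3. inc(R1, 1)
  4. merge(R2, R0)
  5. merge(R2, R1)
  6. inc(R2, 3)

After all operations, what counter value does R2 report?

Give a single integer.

Answer: 9

Derivation:
Op 1: merge R2<->R1 -> R2=(0,0,0) R1=(0,0,0)
Op 2: inc R2 by 5 -> R2=(0,0,5) value=5
Op 3: inc R1 by 1 -> R1=(0,1,0) value=1
Op 4: merge R2<->R0 -> R2=(0,0,5) R0=(0,0,5)
Op 5: merge R2<->R1 -> R2=(0,1,5) R1=(0,1,5)
Op 6: inc R2 by 3 -> R2=(0,1,8) value=9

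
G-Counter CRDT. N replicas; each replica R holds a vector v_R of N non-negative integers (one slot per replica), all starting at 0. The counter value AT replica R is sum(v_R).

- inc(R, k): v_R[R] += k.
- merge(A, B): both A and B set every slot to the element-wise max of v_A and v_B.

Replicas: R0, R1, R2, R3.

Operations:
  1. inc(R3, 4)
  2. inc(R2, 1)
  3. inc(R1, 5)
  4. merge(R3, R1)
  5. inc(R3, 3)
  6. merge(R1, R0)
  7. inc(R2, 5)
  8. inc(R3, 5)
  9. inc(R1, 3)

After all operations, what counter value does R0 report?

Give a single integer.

Answer: 9

Derivation:
Op 1: inc R3 by 4 -> R3=(0,0,0,4) value=4
Op 2: inc R2 by 1 -> R2=(0,0,1,0) value=1
Op 3: inc R1 by 5 -> R1=(0,5,0,0) value=5
Op 4: merge R3<->R1 -> R3=(0,5,0,4) R1=(0,5,0,4)
Op 5: inc R3 by 3 -> R3=(0,5,0,7) value=12
Op 6: merge R1<->R0 -> R1=(0,5,0,4) R0=(0,5,0,4)
Op 7: inc R2 by 5 -> R2=(0,0,6,0) value=6
Op 8: inc R3 by 5 -> R3=(0,5,0,12) value=17
Op 9: inc R1 by 3 -> R1=(0,8,0,4) value=12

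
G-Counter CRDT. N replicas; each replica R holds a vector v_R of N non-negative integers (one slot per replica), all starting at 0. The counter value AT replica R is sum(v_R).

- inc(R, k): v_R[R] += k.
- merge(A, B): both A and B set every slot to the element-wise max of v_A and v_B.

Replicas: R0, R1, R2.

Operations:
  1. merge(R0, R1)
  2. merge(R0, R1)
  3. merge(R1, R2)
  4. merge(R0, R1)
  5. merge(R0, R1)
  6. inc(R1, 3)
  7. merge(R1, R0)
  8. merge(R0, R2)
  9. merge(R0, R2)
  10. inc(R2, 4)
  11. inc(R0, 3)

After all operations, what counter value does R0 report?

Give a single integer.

Answer: 6

Derivation:
Op 1: merge R0<->R1 -> R0=(0,0,0) R1=(0,0,0)
Op 2: merge R0<->R1 -> R0=(0,0,0) R1=(0,0,0)
Op 3: merge R1<->R2 -> R1=(0,0,0) R2=(0,0,0)
Op 4: merge R0<->R1 -> R0=(0,0,0) R1=(0,0,0)
Op 5: merge R0<->R1 -> R0=(0,0,0) R1=(0,0,0)
Op 6: inc R1 by 3 -> R1=(0,3,0) value=3
Op 7: merge R1<->R0 -> R1=(0,3,0) R0=(0,3,0)
Op 8: merge R0<->R2 -> R0=(0,3,0) R2=(0,3,0)
Op 9: merge R0<->R2 -> R0=(0,3,0) R2=(0,3,0)
Op 10: inc R2 by 4 -> R2=(0,3,4) value=7
Op 11: inc R0 by 3 -> R0=(3,3,0) value=6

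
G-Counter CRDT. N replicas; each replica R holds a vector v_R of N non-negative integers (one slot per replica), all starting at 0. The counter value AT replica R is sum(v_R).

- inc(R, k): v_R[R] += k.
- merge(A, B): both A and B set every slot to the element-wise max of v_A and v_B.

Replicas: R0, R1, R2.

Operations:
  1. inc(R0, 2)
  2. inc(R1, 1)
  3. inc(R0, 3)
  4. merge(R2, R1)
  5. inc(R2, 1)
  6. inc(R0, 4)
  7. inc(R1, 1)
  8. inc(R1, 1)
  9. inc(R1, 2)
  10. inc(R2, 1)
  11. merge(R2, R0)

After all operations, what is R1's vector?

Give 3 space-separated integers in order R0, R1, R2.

Answer: 0 5 0

Derivation:
Op 1: inc R0 by 2 -> R0=(2,0,0) value=2
Op 2: inc R1 by 1 -> R1=(0,1,0) value=1
Op 3: inc R0 by 3 -> R0=(5,0,0) value=5
Op 4: merge R2<->R1 -> R2=(0,1,0) R1=(0,1,0)
Op 5: inc R2 by 1 -> R2=(0,1,1) value=2
Op 6: inc R0 by 4 -> R0=(9,0,0) value=9
Op 7: inc R1 by 1 -> R1=(0,2,0) value=2
Op 8: inc R1 by 1 -> R1=(0,3,0) value=3
Op 9: inc R1 by 2 -> R1=(0,5,0) value=5
Op 10: inc R2 by 1 -> R2=(0,1,2) value=3
Op 11: merge R2<->R0 -> R2=(9,1,2) R0=(9,1,2)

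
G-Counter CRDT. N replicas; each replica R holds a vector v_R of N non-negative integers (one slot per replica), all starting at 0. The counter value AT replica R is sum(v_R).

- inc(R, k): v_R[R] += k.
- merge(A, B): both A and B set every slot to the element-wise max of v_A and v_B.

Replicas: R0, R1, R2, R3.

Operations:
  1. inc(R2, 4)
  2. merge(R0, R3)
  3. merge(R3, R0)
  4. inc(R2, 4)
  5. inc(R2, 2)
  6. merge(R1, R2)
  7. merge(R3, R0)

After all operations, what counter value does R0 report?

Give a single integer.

Op 1: inc R2 by 4 -> R2=(0,0,4,0) value=4
Op 2: merge R0<->R3 -> R0=(0,0,0,0) R3=(0,0,0,0)
Op 3: merge R3<->R0 -> R3=(0,0,0,0) R0=(0,0,0,0)
Op 4: inc R2 by 4 -> R2=(0,0,8,0) value=8
Op 5: inc R2 by 2 -> R2=(0,0,10,0) value=10
Op 6: merge R1<->R2 -> R1=(0,0,10,0) R2=(0,0,10,0)
Op 7: merge R3<->R0 -> R3=(0,0,0,0) R0=(0,0,0,0)

Answer: 0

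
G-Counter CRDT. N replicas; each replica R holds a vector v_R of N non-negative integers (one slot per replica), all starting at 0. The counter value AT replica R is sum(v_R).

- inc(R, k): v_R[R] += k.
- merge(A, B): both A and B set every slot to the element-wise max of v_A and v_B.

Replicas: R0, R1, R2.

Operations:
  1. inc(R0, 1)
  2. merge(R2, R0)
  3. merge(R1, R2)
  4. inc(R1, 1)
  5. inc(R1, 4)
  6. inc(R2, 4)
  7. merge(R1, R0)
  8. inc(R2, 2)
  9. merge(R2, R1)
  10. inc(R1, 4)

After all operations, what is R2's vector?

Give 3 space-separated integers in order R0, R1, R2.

Op 1: inc R0 by 1 -> R0=(1,0,0) value=1
Op 2: merge R2<->R0 -> R2=(1,0,0) R0=(1,0,0)
Op 3: merge R1<->R2 -> R1=(1,0,0) R2=(1,0,0)
Op 4: inc R1 by 1 -> R1=(1,1,0) value=2
Op 5: inc R1 by 4 -> R1=(1,5,0) value=6
Op 6: inc R2 by 4 -> R2=(1,0,4) value=5
Op 7: merge R1<->R0 -> R1=(1,5,0) R0=(1,5,0)
Op 8: inc R2 by 2 -> R2=(1,0,6) value=7
Op 9: merge R2<->R1 -> R2=(1,5,6) R1=(1,5,6)
Op 10: inc R1 by 4 -> R1=(1,9,6) value=16

Answer: 1 5 6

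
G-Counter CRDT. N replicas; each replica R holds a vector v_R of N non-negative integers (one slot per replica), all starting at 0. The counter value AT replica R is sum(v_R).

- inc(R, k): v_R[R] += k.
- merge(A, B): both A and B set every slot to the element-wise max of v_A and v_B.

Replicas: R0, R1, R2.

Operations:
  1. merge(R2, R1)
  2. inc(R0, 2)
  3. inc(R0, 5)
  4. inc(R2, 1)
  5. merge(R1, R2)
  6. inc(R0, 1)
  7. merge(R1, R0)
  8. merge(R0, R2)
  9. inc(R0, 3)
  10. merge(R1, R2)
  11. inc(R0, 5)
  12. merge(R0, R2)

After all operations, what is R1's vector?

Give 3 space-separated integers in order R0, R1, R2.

Op 1: merge R2<->R1 -> R2=(0,0,0) R1=(0,0,0)
Op 2: inc R0 by 2 -> R0=(2,0,0) value=2
Op 3: inc R0 by 5 -> R0=(7,0,0) value=7
Op 4: inc R2 by 1 -> R2=(0,0,1) value=1
Op 5: merge R1<->R2 -> R1=(0,0,1) R2=(0,0,1)
Op 6: inc R0 by 1 -> R0=(8,0,0) value=8
Op 7: merge R1<->R0 -> R1=(8,0,1) R0=(8,0,1)
Op 8: merge R0<->R2 -> R0=(8,0,1) R2=(8,0,1)
Op 9: inc R0 by 3 -> R0=(11,0,1) value=12
Op 10: merge R1<->R2 -> R1=(8,0,1) R2=(8,0,1)
Op 11: inc R0 by 5 -> R0=(16,0,1) value=17
Op 12: merge R0<->R2 -> R0=(16,0,1) R2=(16,0,1)

Answer: 8 0 1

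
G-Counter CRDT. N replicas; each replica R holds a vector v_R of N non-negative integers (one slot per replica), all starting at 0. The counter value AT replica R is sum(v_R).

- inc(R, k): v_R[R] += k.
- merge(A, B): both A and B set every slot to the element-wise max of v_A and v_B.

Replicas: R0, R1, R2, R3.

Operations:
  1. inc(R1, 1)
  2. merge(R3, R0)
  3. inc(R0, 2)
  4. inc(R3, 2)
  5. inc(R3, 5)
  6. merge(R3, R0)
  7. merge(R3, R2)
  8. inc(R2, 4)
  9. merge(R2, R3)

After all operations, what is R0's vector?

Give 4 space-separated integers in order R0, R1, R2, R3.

Answer: 2 0 0 7

Derivation:
Op 1: inc R1 by 1 -> R1=(0,1,0,0) value=1
Op 2: merge R3<->R0 -> R3=(0,0,0,0) R0=(0,0,0,0)
Op 3: inc R0 by 2 -> R0=(2,0,0,0) value=2
Op 4: inc R3 by 2 -> R3=(0,0,0,2) value=2
Op 5: inc R3 by 5 -> R3=(0,0,0,7) value=7
Op 6: merge R3<->R0 -> R3=(2,0,0,7) R0=(2,0,0,7)
Op 7: merge R3<->R2 -> R3=(2,0,0,7) R2=(2,0,0,7)
Op 8: inc R2 by 4 -> R2=(2,0,4,7) value=13
Op 9: merge R2<->R3 -> R2=(2,0,4,7) R3=(2,0,4,7)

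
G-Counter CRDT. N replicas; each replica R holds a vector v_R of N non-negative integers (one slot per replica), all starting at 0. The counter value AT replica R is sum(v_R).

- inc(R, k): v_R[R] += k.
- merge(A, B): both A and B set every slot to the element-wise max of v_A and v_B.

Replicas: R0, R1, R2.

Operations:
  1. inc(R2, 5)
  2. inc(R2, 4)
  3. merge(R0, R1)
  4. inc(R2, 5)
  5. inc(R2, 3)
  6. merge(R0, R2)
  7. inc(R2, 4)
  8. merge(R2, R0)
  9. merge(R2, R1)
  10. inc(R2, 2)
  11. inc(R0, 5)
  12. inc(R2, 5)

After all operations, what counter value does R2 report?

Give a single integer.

Op 1: inc R2 by 5 -> R2=(0,0,5) value=5
Op 2: inc R2 by 4 -> R2=(0,0,9) value=9
Op 3: merge R0<->R1 -> R0=(0,0,0) R1=(0,0,0)
Op 4: inc R2 by 5 -> R2=(0,0,14) value=14
Op 5: inc R2 by 3 -> R2=(0,0,17) value=17
Op 6: merge R0<->R2 -> R0=(0,0,17) R2=(0,0,17)
Op 7: inc R2 by 4 -> R2=(0,0,21) value=21
Op 8: merge R2<->R0 -> R2=(0,0,21) R0=(0,0,21)
Op 9: merge R2<->R1 -> R2=(0,0,21) R1=(0,0,21)
Op 10: inc R2 by 2 -> R2=(0,0,23) value=23
Op 11: inc R0 by 5 -> R0=(5,0,21) value=26
Op 12: inc R2 by 5 -> R2=(0,0,28) value=28

Answer: 28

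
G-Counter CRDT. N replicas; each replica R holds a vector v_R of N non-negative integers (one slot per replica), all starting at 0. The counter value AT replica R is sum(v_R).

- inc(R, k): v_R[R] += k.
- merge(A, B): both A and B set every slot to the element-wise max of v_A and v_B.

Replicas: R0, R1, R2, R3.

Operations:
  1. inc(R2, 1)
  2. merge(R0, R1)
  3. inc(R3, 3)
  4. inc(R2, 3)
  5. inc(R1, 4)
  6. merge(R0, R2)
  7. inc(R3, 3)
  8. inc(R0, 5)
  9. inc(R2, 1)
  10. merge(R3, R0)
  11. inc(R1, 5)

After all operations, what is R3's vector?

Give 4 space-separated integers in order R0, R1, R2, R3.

Op 1: inc R2 by 1 -> R2=(0,0,1,0) value=1
Op 2: merge R0<->R1 -> R0=(0,0,0,0) R1=(0,0,0,0)
Op 3: inc R3 by 3 -> R3=(0,0,0,3) value=3
Op 4: inc R2 by 3 -> R2=(0,0,4,0) value=4
Op 5: inc R1 by 4 -> R1=(0,4,0,0) value=4
Op 6: merge R0<->R2 -> R0=(0,0,4,0) R2=(0,0,4,0)
Op 7: inc R3 by 3 -> R3=(0,0,0,6) value=6
Op 8: inc R0 by 5 -> R0=(5,0,4,0) value=9
Op 9: inc R2 by 1 -> R2=(0,0,5,0) value=5
Op 10: merge R3<->R0 -> R3=(5,0,4,6) R0=(5,0,4,6)
Op 11: inc R1 by 5 -> R1=(0,9,0,0) value=9

Answer: 5 0 4 6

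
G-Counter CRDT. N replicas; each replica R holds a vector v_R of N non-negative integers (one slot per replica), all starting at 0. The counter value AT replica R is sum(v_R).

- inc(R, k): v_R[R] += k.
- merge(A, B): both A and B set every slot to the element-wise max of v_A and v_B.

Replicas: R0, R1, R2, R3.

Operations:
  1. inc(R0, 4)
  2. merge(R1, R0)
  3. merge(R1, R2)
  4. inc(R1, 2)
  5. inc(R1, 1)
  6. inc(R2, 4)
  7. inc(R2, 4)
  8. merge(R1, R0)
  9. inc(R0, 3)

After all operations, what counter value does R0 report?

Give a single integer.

Op 1: inc R0 by 4 -> R0=(4,0,0,0) value=4
Op 2: merge R1<->R0 -> R1=(4,0,0,0) R0=(4,0,0,0)
Op 3: merge R1<->R2 -> R1=(4,0,0,0) R2=(4,0,0,0)
Op 4: inc R1 by 2 -> R1=(4,2,0,0) value=6
Op 5: inc R1 by 1 -> R1=(4,3,0,0) value=7
Op 6: inc R2 by 4 -> R2=(4,0,4,0) value=8
Op 7: inc R2 by 4 -> R2=(4,0,8,0) value=12
Op 8: merge R1<->R0 -> R1=(4,3,0,0) R0=(4,3,0,0)
Op 9: inc R0 by 3 -> R0=(7,3,0,0) value=10

Answer: 10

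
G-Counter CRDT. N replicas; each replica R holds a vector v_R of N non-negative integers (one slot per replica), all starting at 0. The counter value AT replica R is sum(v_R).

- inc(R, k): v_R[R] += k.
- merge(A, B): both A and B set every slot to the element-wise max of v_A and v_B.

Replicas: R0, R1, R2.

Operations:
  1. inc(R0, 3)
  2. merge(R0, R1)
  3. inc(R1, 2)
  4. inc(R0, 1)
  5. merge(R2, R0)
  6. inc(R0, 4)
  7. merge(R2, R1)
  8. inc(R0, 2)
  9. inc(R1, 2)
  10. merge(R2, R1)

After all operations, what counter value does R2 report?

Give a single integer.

Answer: 8

Derivation:
Op 1: inc R0 by 3 -> R0=(3,0,0) value=3
Op 2: merge R0<->R1 -> R0=(3,0,0) R1=(3,0,0)
Op 3: inc R1 by 2 -> R1=(3,2,0) value=5
Op 4: inc R0 by 1 -> R0=(4,0,0) value=4
Op 5: merge R2<->R0 -> R2=(4,0,0) R0=(4,0,0)
Op 6: inc R0 by 4 -> R0=(8,0,0) value=8
Op 7: merge R2<->R1 -> R2=(4,2,0) R1=(4,2,0)
Op 8: inc R0 by 2 -> R0=(10,0,0) value=10
Op 9: inc R1 by 2 -> R1=(4,4,0) value=8
Op 10: merge R2<->R1 -> R2=(4,4,0) R1=(4,4,0)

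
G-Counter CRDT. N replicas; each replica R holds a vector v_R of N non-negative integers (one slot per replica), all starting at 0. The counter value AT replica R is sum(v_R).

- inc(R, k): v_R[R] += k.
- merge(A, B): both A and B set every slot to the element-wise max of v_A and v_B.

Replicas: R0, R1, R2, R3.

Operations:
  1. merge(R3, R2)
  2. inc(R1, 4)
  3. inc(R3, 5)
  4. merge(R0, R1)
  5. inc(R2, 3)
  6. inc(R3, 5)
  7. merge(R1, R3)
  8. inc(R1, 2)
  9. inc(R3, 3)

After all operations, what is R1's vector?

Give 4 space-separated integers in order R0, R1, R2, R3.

Op 1: merge R3<->R2 -> R3=(0,0,0,0) R2=(0,0,0,0)
Op 2: inc R1 by 4 -> R1=(0,4,0,0) value=4
Op 3: inc R3 by 5 -> R3=(0,0,0,5) value=5
Op 4: merge R0<->R1 -> R0=(0,4,0,0) R1=(0,4,0,0)
Op 5: inc R2 by 3 -> R2=(0,0,3,0) value=3
Op 6: inc R3 by 5 -> R3=(0,0,0,10) value=10
Op 7: merge R1<->R3 -> R1=(0,4,0,10) R3=(0,4,0,10)
Op 8: inc R1 by 2 -> R1=(0,6,0,10) value=16
Op 9: inc R3 by 3 -> R3=(0,4,0,13) value=17

Answer: 0 6 0 10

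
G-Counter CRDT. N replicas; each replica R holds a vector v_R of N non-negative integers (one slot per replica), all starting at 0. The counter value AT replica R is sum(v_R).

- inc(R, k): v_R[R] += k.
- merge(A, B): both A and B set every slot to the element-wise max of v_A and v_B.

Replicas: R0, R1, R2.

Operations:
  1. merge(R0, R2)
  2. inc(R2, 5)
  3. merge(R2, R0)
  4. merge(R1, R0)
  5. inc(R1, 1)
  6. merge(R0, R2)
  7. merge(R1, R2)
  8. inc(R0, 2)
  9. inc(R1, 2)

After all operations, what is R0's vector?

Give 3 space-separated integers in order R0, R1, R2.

Answer: 2 0 5

Derivation:
Op 1: merge R0<->R2 -> R0=(0,0,0) R2=(0,0,0)
Op 2: inc R2 by 5 -> R2=(0,0,5) value=5
Op 3: merge R2<->R0 -> R2=(0,0,5) R0=(0,0,5)
Op 4: merge R1<->R0 -> R1=(0,0,5) R0=(0,0,5)
Op 5: inc R1 by 1 -> R1=(0,1,5) value=6
Op 6: merge R0<->R2 -> R0=(0,0,5) R2=(0,0,5)
Op 7: merge R1<->R2 -> R1=(0,1,5) R2=(0,1,5)
Op 8: inc R0 by 2 -> R0=(2,0,5) value=7
Op 9: inc R1 by 2 -> R1=(0,3,5) value=8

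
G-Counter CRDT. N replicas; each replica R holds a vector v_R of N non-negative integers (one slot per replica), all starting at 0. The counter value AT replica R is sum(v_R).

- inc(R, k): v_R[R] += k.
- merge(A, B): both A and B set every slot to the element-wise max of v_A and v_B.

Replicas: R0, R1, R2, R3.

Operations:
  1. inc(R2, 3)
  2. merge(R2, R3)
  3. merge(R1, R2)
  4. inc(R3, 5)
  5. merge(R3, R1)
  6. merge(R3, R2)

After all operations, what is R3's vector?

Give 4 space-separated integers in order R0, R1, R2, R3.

Answer: 0 0 3 5

Derivation:
Op 1: inc R2 by 3 -> R2=(0,0,3,0) value=3
Op 2: merge R2<->R3 -> R2=(0,0,3,0) R3=(0,0,3,0)
Op 3: merge R1<->R2 -> R1=(0,0,3,0) R2=(0,0,3,0)
Op 4: inc R3 by 5 -> R3=(0,0,3,5) value=8
Op 5: merge R3<->R1 -> R3=(0,0,3,5) R1=(0,0,3,5)
Op 6: merge R3<->R2 -> R3=(0,0,3,5) R2=(0,0,3,5)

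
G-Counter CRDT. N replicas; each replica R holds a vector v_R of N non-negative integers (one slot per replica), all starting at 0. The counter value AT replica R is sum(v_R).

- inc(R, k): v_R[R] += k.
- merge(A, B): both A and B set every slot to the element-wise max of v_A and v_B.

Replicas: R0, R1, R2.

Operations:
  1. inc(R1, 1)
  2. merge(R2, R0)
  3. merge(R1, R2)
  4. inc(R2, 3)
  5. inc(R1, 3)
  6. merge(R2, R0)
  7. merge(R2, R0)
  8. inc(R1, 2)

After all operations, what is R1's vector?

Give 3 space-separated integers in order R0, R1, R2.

Op 1: inc R1 by 1 -> R1=(0,1,0) value=1
Op 2: merge R2<->R0 -> R2=(0,0,0) R0=(0,0,0)
Op 3: merge R1<->R2 -> R1=(0,1,0) R2=(0,1,0)
Op 4: inc R2 by 3 -> R2=(0,1,3) value=4
Op 5: inc R1 by 3 -> R1=(0,4,0) value=4
Op 6: merge R2<->R0 -> R2=(0,1,3) R0=(0,1,3)
Op 7: merge R2<->R0 -> R2=(0,1,3) R0=(0,1,3)
Op 8: inc R1 by 2 -> R1=(0,6,0) value=6

Answer: 0 6 0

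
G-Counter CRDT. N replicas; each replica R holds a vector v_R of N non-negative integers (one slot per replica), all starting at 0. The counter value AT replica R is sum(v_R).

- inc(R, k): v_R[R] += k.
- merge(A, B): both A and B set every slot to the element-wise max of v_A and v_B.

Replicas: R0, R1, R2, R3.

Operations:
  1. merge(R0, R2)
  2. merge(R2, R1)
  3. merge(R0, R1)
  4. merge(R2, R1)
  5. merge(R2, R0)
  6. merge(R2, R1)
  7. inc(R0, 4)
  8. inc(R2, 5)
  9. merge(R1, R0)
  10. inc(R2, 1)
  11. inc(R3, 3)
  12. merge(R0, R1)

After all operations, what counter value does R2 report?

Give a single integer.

Answer: 6

Derivation:
Op 1: merge R0<->R2 -> R0=(0,0,0,0) R2=(0,0,0,0)
Op 2: merge R2<->R1 -> R2=(0,0,0,0) R1=(0,0,0,0)
Op 3: merge R0<->R1 -> R0=(0,0,0,0) R1=(0,0,0,0)
Op 4: merge R2<->R1 -> R2=(0,0,0,0) R1=(0,0,0,0)
Op 5: merge R2<->R0 -> R2=(0,0,0,0) R0=(0,0,0,0)
Op 6: merge R2<->R1 -> R2=(0,0,0,0) R1=(0,0,0,0)
Op 7: inc R0 by 4 -> R0=(4,0,0,0) value=4
Op 8: inc R2 by 5 -> R2=(0,0,5,0) value=5
Op 9: merge R1<->R0 -> R1=(4,0,0,0) R0=(4,0,0,0)
Op 10: inc R2 by 1 -> R2=(0,0,6,0) value=6
Op 11: inc R3 by 3 -> R3=(0,0,0,3) value=3
Op 12: merge R0<->R1 -> R0=(4,0,0,0) R1=(4,0,0,0)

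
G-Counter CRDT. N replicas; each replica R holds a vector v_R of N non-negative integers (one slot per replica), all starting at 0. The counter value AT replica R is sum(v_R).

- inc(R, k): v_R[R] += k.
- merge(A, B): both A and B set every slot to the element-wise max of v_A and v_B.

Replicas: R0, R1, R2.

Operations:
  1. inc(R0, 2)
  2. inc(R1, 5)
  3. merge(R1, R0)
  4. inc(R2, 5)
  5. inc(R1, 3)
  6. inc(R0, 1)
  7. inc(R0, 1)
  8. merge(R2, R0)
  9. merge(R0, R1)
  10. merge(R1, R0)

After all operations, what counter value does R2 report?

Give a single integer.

Answer: 14

Derivation:
Op 1: inc R0 by 2 -> R0=(2,0,0) value=2
Op 2: inc R1 by 5 -> R1=(0,5,0) value=5
Op 3: merge R1<->R0 -> R1=(2,5,0) R0=(2,5,0)
Op 4: inc R2 by 5 -> R2=(0,0,5) value=5
Op 5: inc R1 by 3 -> R1=(2,8,0) value=10
Op 6: inc R0 by 1 -> R0=(3,5,0) value=8
Op 7: inc R0 by 1 -> R0=(4,5,0) value=9
Op 8: merge R2<->R0 -> R2=(4,5,5) R0=(4,5,5)
Op 9: merge R0<->R1 -> R0=(4,8,5) R1=(4,8,5)
Op 10: merge R1<->R0 -> R1=(4,8,5) R0=(4,8,5)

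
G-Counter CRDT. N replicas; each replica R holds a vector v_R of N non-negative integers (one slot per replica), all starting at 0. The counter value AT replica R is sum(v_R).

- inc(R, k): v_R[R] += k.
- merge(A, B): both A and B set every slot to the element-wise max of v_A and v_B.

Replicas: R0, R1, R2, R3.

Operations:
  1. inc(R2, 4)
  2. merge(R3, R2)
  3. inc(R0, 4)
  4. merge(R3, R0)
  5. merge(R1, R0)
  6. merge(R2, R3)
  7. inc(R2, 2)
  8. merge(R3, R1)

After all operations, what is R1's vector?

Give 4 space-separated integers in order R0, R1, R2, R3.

Op 1: inc R2 by 4 -> R2=(0,0,4,0) value=4
Op 2: merge R3<->R2 -> R3=(0,0,4,0) R2=(0,0,4,0)
Op 3: inc R0 by 4 -> R0=(4,0,0,0) value=4
Op 4: merge R3<->R0 -> R3=(4,0,4,0) R0=(4,0,4,0)
Op 5: merge R1<->R0 -> R1=(4,0,4,0) R0=(4,0,4,0)
Op 6: merge R2<->R3 -> R2=(4,0,4,0) R3=(4,0,4,0)
Op 7: inc R2 by 2 -> R2=(4,0,6,0) value=10
Op 8: merge R3<->R1 -> R3=(4,0,4,0) R1=(4,0,4,0)

Answer: 4 0 4 0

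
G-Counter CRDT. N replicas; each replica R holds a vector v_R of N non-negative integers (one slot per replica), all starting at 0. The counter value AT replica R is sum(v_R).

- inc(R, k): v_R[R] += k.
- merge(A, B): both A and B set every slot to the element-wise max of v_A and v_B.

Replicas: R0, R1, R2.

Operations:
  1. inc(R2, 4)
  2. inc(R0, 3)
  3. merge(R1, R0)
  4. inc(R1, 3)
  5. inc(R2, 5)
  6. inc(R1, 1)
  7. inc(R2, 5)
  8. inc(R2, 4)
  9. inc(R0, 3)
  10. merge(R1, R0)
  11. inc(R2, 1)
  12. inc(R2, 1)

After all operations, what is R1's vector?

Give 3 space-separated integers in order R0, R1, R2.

Op 1: inc R2 by 4 -> R2=(0,0,4) value=4
Op 2: inc R0 by 3 -> R0=(3,0,0) value=3
Op 3: merge R1<->R0 -> R1=(3,0,0) R0=(3,0,0)
Op 4: inc R1 by 3 -> R1=(3,3,0) value=6
Op 5: inc R2 by 5 -> R2=(0,0,9) value=9
Op 6: inc R1 by 1 -> R1=(3,4,0) value=7
Op 7: inc R2 by 5 -> R2=(0,0,14) value=14
Op 8: inc R2 by 4 -> R2=(0,0,18) value=18
Op 9: inc R0 by 3 -> R0=(6,0,0) value=6
Op 10: merge R1<->R0 -> R1=(6,4,0) R0=(6,4,0)
Op 11: inc R2 by 1 -> R2=(0,0,19) value=19
Op 12: inc R2 by 1 -> R2=(0,0,20) value=20

Answer: 6 4 0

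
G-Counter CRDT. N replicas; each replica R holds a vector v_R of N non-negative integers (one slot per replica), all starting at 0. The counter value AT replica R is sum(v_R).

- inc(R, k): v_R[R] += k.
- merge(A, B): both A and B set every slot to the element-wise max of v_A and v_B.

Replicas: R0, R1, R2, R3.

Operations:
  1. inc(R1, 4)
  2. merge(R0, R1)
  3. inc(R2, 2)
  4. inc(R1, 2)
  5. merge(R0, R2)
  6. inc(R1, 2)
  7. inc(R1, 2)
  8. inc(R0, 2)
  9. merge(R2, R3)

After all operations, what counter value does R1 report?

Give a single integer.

Answer: 10

Derivation:
Op 1: inc R1 by 4 -> R1=(0,4,0,0) value=4
Op 2: merge R0<->R1 -> R0=(0,4,0,0) R1=(0,4,0,0)
Op 3: inc R2 by 2 -> R2=(0,0,2,0) value=2
Op 4: inc R1 by 2 -> R1=(0,6,0,0) value=6
Op 5: merge R0<->R2 -> R0=(0,4,2,0) R2=(0,4,2,0)
Op 6: inc R1 by 2 -> R1=(0,8,0,0) value=8
Op 7: inc R1 by 2 -> R1=(0,10,0,0) value=10
Op 8: inc R0 by 2 -> R0=(2,4,2,0) value=8
Op 9: merge R2<->R3 -> R2=(0,4,2,0) R3=(0,4,2,0)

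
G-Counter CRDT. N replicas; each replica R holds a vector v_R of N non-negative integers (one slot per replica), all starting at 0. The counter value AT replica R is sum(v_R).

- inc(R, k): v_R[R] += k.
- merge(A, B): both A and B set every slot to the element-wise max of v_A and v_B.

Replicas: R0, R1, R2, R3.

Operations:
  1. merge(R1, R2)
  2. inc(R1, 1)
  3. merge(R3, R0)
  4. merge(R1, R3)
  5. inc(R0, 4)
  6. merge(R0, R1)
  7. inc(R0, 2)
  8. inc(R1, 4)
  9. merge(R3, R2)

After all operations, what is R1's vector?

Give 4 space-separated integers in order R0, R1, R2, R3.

Op 1: merge R1<->R2 -> R1=(0,0,0,0) R2=(0,0,0,0)
Op 2: inc R1 by 1 -> R1=(0,1,0,0) value=1
Op 3: merge R3<->R0 -> R3=(0,0,0,0) R0=(0,0,0,0)
Op 4: merge R1<->R3 -> R1=(0,1,0,0) R3=(0,1,0,0)
Op 5: inc R0 by 4 -> R0=(4,0,0,0) value=4
Op 6: merge R0<->R1 -> R0=(4,1,0,0) R1=(4,1,0,0)
Op 7: inc R0 by 2 -> R0=(6,1,0,0) value=7
Op 8: inc R1 by 4 -> R1=(4,5,0,0) value=9
Op 9: merge R3<->R2 -> R3=(0,1,0,0) R2=(0,1,0,0)

Answer: 4 5 0 0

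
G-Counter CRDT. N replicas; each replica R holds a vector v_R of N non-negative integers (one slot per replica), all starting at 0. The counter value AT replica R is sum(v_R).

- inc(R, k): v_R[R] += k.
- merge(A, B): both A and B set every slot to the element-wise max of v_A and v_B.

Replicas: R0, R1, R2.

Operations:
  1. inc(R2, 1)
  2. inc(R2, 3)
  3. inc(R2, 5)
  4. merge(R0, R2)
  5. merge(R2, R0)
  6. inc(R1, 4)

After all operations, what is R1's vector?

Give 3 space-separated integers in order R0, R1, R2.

Answer: 0 4 0

Derivation:
Op 1: inc R2 by 1 -> R2=(0,0,1) value=1
Op 2: inc R2 by 3 -> R2=(0,0,4) value=4
Op 3: inc R2 by 5 -> R2=(0,0,9) value=9
Op 4: merge R0<->R2 -> R0=(0,0,9) R2=(0,0,9)
Op 5: merge R2<->R0 -> R2=(0,0,9) R0=(0,0,9)
Op 6: inc R1 by 4 -> R1=(0,4,0) value=4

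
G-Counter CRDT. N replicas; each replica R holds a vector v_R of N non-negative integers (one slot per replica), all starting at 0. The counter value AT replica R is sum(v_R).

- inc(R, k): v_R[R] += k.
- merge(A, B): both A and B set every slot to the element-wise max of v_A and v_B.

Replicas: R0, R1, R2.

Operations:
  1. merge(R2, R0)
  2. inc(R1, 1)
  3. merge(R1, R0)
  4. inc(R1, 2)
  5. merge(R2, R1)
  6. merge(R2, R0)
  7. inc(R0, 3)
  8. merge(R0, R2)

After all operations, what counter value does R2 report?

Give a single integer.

Op 1: merge R2<->R0 -> R2=(0,0,0) R0=(0,0,0)
Op 2: inc R1 by 1 -> R1=(0,1,0) value=1
Op 3: merge R1<->R0 -> R1=(0,1,0) R0=(0,1,0)
Op 4: inc R1 by 2 -> R1=(0,3,0) value=3
Op 5: merge R2<->R1 -> R2=(0,3,0) R1=(0,3,0)
Op 6: merge R2<->R0 -> R2=(0,3,0) R0=(0,3,0)
Op 7: inc R0 by 3 -> R0=(3,3,0) value=6
Op 8: merge R0<->R2 -> R0=(3,3,0) R2=(3,3,0)

Answer: 6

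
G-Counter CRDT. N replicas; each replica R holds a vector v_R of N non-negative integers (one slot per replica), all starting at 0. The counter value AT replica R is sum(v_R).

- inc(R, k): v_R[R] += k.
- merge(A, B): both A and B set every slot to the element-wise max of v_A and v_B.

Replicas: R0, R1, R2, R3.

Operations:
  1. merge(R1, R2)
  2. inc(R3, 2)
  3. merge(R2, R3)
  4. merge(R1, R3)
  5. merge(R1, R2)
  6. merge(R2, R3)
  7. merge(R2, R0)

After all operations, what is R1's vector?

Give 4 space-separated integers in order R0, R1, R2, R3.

Op 1: merge R1<->R2 -> R1=(0,0,0,0) R2=(0,0,0,0)
Op 2: inc R3 by 2 -> R3=(0,0,0,2) value=2
Op 3: merge R2<->R3 -> R2=(0,0,0,2) R3=(0,0,0,2)
Op 4: merge R1<->R3 -> R1=(0,0,0,2) R3=(0,0,0,2)
Op 5: merge R1<->R2 -> R1=(0,0,0,2) R2=(0,0,0,2)
Op 6: merge R2<->R3 -> R2=(0,0,0,2) R3=(0,0,0,2)
Op 7: merge R2<->R0 -> R2=(0,0,0,2) R0=(0,0,0,2)

Answer: 0 0 0 2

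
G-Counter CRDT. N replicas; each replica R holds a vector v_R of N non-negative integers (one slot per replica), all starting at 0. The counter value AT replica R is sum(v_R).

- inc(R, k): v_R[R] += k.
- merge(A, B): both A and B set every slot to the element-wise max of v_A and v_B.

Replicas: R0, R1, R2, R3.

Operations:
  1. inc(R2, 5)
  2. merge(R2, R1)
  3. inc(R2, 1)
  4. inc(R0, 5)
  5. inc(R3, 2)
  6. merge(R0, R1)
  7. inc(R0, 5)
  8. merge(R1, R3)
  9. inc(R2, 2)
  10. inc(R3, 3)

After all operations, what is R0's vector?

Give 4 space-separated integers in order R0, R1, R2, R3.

Op 1: inc R2 by 5 -> R2=(0,0,5,0) value=5
Op 2: merge R2<->R1 -> R2=(0,0,5,0) R1=(0,0,5,0)
Op 3: inc R2 by 1 -> R2=(0,0,6,0) value=6
Op 4: inc R0 by 5 -> R0=(5,0,0,0) value=5
Op 5: inc R3 by 2 -> R3=(0,0,0,2) value=2
Op 6: merge R0<->R1 -> R0=(5,0,5,0) R1=(5,0,5,0)
Op 7: inc R0 by 5 -> R0=(10,0,5,0) value=15
Op 8: merge R1<->R3 -> R1=(5,0,5,2) R3=(5,0,5,2)
Op 9: inc R2 by 2 -> R2=(0,0,8,0) value=8
Op 10: inc R3 by 3 -> R3=(5,0,5,5) value=15

Answer: 10 0 5 0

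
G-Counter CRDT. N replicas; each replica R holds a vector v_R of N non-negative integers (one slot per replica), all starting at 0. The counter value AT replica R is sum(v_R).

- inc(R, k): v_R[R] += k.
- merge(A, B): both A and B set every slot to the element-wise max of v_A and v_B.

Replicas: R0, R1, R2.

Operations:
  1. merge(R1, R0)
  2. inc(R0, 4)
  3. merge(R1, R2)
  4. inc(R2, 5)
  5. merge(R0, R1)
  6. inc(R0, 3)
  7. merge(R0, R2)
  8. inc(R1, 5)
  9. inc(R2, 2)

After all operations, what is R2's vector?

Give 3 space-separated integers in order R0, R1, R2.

Op 1: merge R1<->R0 -> R1=(0,0,0) R0=(0,0,0)
Op 2: inc R0 by 4 -> R0=(4,0,0) value=4
Op 3: merge R1<->R2 -> R1=(0,0,0) R2=(0,0,0)
Op 4: inc R2 by 5 -> R2=(0,0,5) value=5
Op 5: merge R0<->R1 -> R0=(4,0,0) R1=(4,0,0)
Op 6: inc R0 by 3 -> R0=(7,0,0) value=7
Op 7: merge R0<->R2 -> R0=(7,0,5) R2=(7,0,5)
Op 8: inc R1 by 5 -> R1=(4,5,0) value=9
Op 9: inc R2 by 2 -> R2=(7,0,7) value=14

Answer: 7 0 7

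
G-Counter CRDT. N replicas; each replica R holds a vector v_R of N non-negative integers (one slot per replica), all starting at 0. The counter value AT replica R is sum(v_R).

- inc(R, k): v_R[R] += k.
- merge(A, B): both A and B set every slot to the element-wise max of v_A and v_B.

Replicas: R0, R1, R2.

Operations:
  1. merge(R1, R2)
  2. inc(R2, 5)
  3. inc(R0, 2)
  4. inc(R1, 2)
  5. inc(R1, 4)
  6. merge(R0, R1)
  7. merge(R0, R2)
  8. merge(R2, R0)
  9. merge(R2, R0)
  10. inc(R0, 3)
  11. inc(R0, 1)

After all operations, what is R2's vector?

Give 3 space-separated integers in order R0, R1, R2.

Op 1: merge R1<->R2 -> R1=(0,0,0) R2=(0,0,0)
Op 2: inc R2 by 5 -> R2=(0,0,5) value=5
Op 3: inc R0 by 2 -> R0=(2,0,0) value=2
Op 4: inc R1 by 2 -> R1=(0,2,0) value=2
Op 5: inc R1 by 4 -> R1=(0,6,0) value=6
Op 6: merge R0<->R1 -> R0=(2,6,0) R1=(2,6,0)
Op 7: merge R0<->R2 -> R0=(2,6,5) R2=(2,6,5)
Op 8: merge R2<->R0 -> R2=(2,6,5) R0=(2,6,5)
Op 9: merge R2<->R0 -> R2=(2,6,5) R0=(2,6,5)
Op 10: inc R0 by 3 -> R0=(5,6,5) value=16
Op 11: inc R0 by 1 -> R0=(6,6,5) value=17

Answer: 2 6 5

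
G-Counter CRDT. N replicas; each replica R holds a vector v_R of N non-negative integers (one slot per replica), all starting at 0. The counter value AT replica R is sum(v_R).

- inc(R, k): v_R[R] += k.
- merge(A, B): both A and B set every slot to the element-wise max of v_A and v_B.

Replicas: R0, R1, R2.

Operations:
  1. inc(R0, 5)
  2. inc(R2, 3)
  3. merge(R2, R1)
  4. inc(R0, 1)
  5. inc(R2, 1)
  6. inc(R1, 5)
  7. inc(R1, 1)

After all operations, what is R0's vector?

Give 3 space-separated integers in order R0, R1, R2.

Op 1: inc R0 by 5 -> R0=(5,0,0) value=5
Op 2: inc R2 by 3 -> R2=(0,0,3) value=3
Op 3: merge R2<->R1 -> R2=(0,0,3) R1=(0,0,3)
Op 4: inc R0 by 1 -> R0=(6,0,0) value=6
Op 5: inc R2 by 1 -> R2=(0,0,4) value=4
Op 6: inc R1 by 5 -> R1=(0,5,3) value=8
Op 7: inc R1 by 1 -> R1=(0,6,3) value=9

Answer: 6 0 0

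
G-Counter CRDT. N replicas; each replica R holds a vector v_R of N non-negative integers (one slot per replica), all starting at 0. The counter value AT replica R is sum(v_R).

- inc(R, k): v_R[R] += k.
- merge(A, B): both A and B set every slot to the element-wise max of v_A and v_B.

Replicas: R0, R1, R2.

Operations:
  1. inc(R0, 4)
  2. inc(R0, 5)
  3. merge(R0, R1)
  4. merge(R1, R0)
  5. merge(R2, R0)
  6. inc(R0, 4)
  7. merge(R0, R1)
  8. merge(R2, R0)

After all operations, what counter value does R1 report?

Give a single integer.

Answer: 13

Derivation:
Op 1: inc R0 by 4 -> R0=(4,0,0) value=4
Op 2: inc R0 by 5 -> R0=(9,0,0) value=9
Op 3: merge R0<->R1 -> R0=(9,0,0) R1=(9,0,0)
Op 4: merge R1<->R0 -> R1=(9,0,0) R0=(9,0,0)
Op 5: merge R2<->R0 -> R2=(9,0,0) R0=(9,0,0)
Op 6: inc R0 by 4 -> R0=(13,0,0) value=13
Op 7: merge R0<->R1 -> R0=(13,0,0) R1=(13,0,0)
Op 8: merge R2<->R0 -> R2=(13,0,0) R0=(13,0,0)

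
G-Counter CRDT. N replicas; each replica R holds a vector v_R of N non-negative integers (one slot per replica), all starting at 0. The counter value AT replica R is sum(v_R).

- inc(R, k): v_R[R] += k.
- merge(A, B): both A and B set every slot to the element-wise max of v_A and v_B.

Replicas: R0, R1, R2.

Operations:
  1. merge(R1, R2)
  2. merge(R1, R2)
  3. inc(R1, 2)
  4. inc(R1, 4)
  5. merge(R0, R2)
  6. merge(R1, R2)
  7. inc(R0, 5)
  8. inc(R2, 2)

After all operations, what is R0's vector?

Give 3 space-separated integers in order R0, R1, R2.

Answer: 5 0 0

Derivation:
Op 1: merge R1<->R2 -> R1=(0,0,0) R2=(0,0,0)
Op 2: merge R1<->R2 -> R1=(0,0,0) R2=(0,0,0)
Op 3: inc R1 by 2 -> R1=(0,2,0) value=2
Op 4: inc R1 by 4 -> R1=(0,6,0) value=6
Op 5: merge R0<->R2 -> R0=(0,0,0) R2=(0,0,0)
Op 6: merge R1<->R2 -> R1=(0,6,0) R2=(0,6,0)
Op 7: inc R0 by 5 -> R0=(5,0,0) value=5
Op 8: inc R2 by 2 -> R2=(0,6,2) value=8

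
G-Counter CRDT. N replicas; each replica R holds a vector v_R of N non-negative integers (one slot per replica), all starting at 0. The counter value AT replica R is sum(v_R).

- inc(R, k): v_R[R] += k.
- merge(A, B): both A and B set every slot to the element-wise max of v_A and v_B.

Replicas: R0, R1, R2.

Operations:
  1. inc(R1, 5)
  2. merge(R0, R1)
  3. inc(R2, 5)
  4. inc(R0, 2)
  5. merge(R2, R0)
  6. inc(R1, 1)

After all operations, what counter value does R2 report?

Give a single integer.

Answer: 12

Derivation:
Op 1: inc R1 by 5 -> R1=(0,5,0) value=5
Op 2: merge R0<->R1 -> R0=(0,5,0) R1=(0,5,0)
Op 3: inc R2 by 5 -> R2=(0,0,5) value=5
Op 4: inc R0 by 2 -> R0=(2,5,0) value=7
Op 5: merge R2<->R0 -> R2=(2,5,5) R0=(2,5,5)
Op 6: inc R1 by 1 -> R1=(0,6,0) value=6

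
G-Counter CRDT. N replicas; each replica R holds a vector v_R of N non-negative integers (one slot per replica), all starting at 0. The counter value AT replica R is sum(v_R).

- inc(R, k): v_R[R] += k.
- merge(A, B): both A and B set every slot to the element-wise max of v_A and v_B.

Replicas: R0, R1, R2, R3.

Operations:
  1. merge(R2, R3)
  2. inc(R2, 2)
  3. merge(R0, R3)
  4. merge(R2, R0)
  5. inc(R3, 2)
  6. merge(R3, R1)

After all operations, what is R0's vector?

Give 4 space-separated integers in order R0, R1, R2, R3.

Op 1: merge R2<->R3 -> R2=(0,0,0,0) R3=(0,0,0,0)
Op 2: inc R2 by 2 -> R2=(0,0,2,0) value=2
Op 3: merge R0<->R3 -> R0=(0,0,0,0) R3=(0,0,0,0)
Op 4: merge R2<->R0 -> R2=(0,0,2,0) R0=(0,0,2,0)
Op 5: inc R3 by 2 -> R3=(0,0,0,2) value=2
Op 6: merge R3<->R1 -> R3=(0,0,0,2) R1=(0,0,0,2)

Answer: 0 0 2 0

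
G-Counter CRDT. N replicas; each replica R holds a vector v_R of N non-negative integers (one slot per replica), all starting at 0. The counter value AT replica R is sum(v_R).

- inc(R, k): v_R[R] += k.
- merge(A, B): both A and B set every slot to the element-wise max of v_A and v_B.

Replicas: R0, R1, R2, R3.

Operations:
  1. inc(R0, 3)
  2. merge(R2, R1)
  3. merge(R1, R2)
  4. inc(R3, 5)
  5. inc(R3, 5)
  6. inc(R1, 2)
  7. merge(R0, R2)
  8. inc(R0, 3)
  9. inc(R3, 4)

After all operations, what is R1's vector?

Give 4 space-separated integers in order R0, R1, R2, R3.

Answer: 0 2 0 0

Derivation:
Op 1: inc R0 by 3 -> R0=(3,0,0,0) value=3
Op 2: merge R2<->R1 -> R2=(0,0,0,0) R1=(0,0,0,0)
Op 3: merge R1<->R2 -> R1=(0,0,0,0) R2=(0,0,0,0)
Op 4: inc R3 by 5 -> R3=(0,0,0,5) value=5
Op 5: inc R3 by 5 -> R3=(0,0,0,10) value=10
Op 6: inc R1 by 2 -> R1=(0,2,0,0) value=2
Op 7: merge R0<->R2 -> R0=(3,0,0,0) R2=(3,0,0,0)
Op 8: inc R0 by 3 -> R0=(6,0,0,0) value=6
Op 9: inc R3 by 4 -> R3=(0,0,0,14) value=14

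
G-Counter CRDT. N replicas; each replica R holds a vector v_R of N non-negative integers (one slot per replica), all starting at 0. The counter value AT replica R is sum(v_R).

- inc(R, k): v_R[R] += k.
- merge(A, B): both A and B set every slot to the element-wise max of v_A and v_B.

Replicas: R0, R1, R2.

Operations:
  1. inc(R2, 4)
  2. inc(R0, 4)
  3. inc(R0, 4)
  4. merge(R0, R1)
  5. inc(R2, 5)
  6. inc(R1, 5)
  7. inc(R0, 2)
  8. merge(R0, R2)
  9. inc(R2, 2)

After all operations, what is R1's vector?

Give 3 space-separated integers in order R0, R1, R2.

Op 1: inc R2 by 4 -> R2=(0,0,4) value=4
Op 2: inc R0 by 4 -> R0=(4,0,0) value=4
Op 3: inc R0 by 4 -> R0=(8,0,0) value=8
Op 4: merge R0<->R1 -> R0=(8,0,0) R1=(8,0,0)
Op 5: inc R2 by 5 -> R2=(0,0,9) value=9
Op 6: inc R1 by 5 -> R1=(8,5,0) value=13
Op 7: inc R0 by 2 -> R0=(10,0,0) value=10
Op 8: merge R0<->R2 -> R0=(10,0,9) R2=(10,0,9)
Op 9: inc R2 by 2 -> R2=(10,0,11) value=21

Answer: 8 5 0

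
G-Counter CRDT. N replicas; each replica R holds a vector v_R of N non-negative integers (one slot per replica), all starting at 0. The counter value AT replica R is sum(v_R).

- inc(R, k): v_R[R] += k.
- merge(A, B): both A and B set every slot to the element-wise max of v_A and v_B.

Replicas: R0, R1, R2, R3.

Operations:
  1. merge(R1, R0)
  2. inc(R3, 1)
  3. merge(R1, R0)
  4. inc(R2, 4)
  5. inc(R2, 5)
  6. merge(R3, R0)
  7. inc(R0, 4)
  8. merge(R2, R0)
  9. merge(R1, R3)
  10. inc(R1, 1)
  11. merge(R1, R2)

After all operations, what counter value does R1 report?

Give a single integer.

Answer: 15

Derivation:
Op 1: merge R1<->R0 -> R1=(0,0,0,0) R0=(0,0,0,0)
Op 2: inc R3 by 1 -> R3=(0,0,0,1) value=1
Op 3: merge R1<->R0 -> R1=(0,0,0,0) R0=(0,0,0,0)
Op 4: inc R2 by 4 -> R2=(0,0,4,0) value=4
Op 5: inc R2 by 5 -> R2=(0,0,9,0) value=9
Op 6: merge R3<->R0 -> R3=(0,0,0,1) R0=(0,0,0,1)
Op 7: inc R0 by 4 -> R0=(4,0,0,1) value=5
Op 8: merge R2<->R0 -> R2=(4,0,9,1) R0=(4,0,9,1)
Op 9: merge R1<->R3 -> R1=(0,0,0,1) R3=(0,0,0,1)
Op 10: inc R1 by 1 -> R1=(0,1,0,1) value=2
Op 11: merge R1<->R2 -> R1=(4,1,9,1) R2=(4,1,9,1)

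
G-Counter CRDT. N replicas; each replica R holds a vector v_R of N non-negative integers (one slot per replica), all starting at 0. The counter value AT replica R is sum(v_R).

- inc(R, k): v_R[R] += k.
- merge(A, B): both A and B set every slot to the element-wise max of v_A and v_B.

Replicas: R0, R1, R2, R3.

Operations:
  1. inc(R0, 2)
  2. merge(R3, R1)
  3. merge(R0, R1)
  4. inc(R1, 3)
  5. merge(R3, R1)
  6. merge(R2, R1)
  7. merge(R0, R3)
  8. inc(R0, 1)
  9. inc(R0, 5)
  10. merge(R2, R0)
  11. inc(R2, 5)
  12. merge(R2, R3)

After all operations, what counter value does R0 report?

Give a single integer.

Answer: 11

Derivation:
Op 1: inc R0 by 2 -> R0=(2,0,0,0) value=2
Op 2: merge R3<->R1 -> R3=(0,0,0,0) R1=(0,0,0,0)
Op 3: merge R0<->R1 -> R0=(2,0,0,0) R1=(2,0,0,0)
Op 4: inc R1 by 3 -> R1=(2,3,0,0) value=5
Op 5: merge R3<->R1 -> R3=(2,3,0,0) R1=(2,3,0,0)
Op 6: merge R2<->R1 -> R2=(2,3,0,0) R1=(2,3,0,0)
Op 7: merge R0<->R3 -> R0=(2,3,0,0) R3=(2,3,0,0)
Op 8: inc R0 by 1 -> R0=(3,3,0,0) value=6
Op 9: inc R0 by 5 -> R0=(8,3,0,0) value=11
Op 10: merge R2<->R0 -> R2=(8,3,0,0) R0=(8,3,0,0)
Op 11: inc R2 by 5 -> R2=(8,3,5,0) value=16
Op 12: merge R2<->R3 -> R2=(8,3,5,0) R3=(8,3,5,0)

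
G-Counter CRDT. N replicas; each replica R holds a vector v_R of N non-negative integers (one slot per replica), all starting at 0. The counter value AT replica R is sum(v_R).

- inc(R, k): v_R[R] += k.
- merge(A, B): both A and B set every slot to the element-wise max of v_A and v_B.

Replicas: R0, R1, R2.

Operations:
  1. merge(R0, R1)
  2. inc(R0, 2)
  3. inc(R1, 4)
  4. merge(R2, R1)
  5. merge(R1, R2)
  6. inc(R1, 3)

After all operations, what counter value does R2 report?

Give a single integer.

Answer: 4

Derivation:
Op 1: merge R0<->R1 -> R0=(0,0,0) R1=(0,0,0)
Op 2: inc R0 by 2 -> R0=(2,0,0) value=2
Op 3: inc R1 by 4 -> R1=(0,4,0) value=4
Op 4: merge R2<->R1 -> R2=(0,4,0) R1=(0,4,0)
Op 5: merge R1<->R2 -> R1=(0,4,0) R2=(0,4,0)
Op 6: inc R1 by 3 -> R1=(0,7,0) value=7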